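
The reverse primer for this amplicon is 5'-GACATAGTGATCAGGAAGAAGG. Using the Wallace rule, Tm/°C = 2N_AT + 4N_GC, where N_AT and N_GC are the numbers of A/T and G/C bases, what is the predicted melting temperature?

64°C

C=2, G=8, T=3, A=9
A+T = 12, G+C = 10
Tm = 2(12) + 4(10) = 24 + 40 = 64°C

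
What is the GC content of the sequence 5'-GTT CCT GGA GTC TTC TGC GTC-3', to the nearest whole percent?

57%

Counting bases: G=6, T=8, C=6, A=1
G+C = 6 + 6 = 12 out of 21 bases
%GC = 12/21 × 100 = 57.14% ≈ 57%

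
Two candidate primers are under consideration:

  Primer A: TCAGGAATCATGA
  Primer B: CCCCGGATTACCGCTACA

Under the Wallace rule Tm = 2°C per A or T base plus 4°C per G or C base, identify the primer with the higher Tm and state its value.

Primer A: A+T=8, G+C=5 → Tm = 2(8)+4(5) = 36°C
Primer B: A+T=7, G+C=11 → Tm = 2(7)+4(11) = 58°C
36°C vs 58°C → primer B is higher.

Primer B, 58°C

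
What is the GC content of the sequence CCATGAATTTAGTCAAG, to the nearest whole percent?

Scanning the sequence gives C=3, G=3, T=5, A=6.
G+C = 3 + 3 = 6 out of 17 bases
%GC = 6/17 × 100 = 35.29% ≈ 35%

35%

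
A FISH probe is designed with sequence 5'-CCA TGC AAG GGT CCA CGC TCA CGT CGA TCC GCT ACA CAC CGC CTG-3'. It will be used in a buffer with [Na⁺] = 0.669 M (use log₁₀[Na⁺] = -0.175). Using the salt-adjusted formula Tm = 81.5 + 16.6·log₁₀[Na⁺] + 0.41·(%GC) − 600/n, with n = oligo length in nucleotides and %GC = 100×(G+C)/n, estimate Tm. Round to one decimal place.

91.7°C

Length n = 45. Scanning the sequence gives C=19, A=9, G=10, T=7.
G+C = 29, so %GC = 29/45 × 100 = 64.444%
Salt term: 16.6 × (-0.175) = -2.905
GC term: 0.41 × 64.444 = 26.422; length term: −600/45 = −13.333
Tm = 81.5 + (-2.905) + 26.422 − 13.333 = 91.684 → 91.7°C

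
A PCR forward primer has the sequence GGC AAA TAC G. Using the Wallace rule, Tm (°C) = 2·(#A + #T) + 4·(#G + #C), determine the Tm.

30°C

A=4, T=1, C=2, G=3
AT pairs contribute 5, GC pairs contribute 5.
Tm = 2×5 + 4×5 = 30°C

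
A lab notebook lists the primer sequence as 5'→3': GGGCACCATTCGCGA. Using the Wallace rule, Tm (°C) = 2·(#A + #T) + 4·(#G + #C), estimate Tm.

50°C

Base counts: G=5, T=2, C=5, A=3
So N_AT = 5 and N_GC = 10.
Tm = 4·10 + 2·5 = 40 + 10 = 50°C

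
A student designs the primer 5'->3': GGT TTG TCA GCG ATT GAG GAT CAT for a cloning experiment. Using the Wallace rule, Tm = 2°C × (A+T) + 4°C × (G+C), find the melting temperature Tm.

70°C

Base counts: A=5, C=3, G=8, T=8
AT pairs contribute 13, GC pairs contribute 11.
Tm = 2(13) + 4(11) = 26 + 44 = 70°C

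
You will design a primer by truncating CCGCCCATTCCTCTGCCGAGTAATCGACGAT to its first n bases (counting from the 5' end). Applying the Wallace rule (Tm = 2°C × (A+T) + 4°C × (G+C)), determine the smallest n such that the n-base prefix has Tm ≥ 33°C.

n = 10

First 9 bases: CCGCCCATT → Tm = 30°C (< 33°C)
First 10 bases: CCGCCCATTC → Tm = 34°C (≥ 33°C)
Since every base adds ≥2°C, Tm only increases with n, so the threshold is first crossed at n = 10.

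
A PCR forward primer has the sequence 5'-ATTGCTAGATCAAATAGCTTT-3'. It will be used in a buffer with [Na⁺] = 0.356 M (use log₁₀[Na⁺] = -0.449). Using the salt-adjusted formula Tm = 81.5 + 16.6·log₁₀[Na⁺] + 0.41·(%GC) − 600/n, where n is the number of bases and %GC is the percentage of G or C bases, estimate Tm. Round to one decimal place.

Length n = 21. Counting bases: C=3, A=7, T=8, G=3
G+C = 6, so %GC = 6/21 × 100 = 28.571%
Salt term: 16.6 × (-0.449) = -7.453
GC term: 0.41 × 28.571 = 11.714; length term: −600/21 = −28.571
Tm = 81.5 + (-7.453) + 11.714 − 28.571 = 57.19 → 57.2°C

57.2°C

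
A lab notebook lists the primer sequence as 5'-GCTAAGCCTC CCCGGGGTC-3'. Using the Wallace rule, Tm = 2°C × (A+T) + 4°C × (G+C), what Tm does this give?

Base counts: C=8, G=6, A=2, T=3
AT pairs contribute 5, GC pairs contribute 14.
Tm = 2×5 + 4×14 = 66°C

66°C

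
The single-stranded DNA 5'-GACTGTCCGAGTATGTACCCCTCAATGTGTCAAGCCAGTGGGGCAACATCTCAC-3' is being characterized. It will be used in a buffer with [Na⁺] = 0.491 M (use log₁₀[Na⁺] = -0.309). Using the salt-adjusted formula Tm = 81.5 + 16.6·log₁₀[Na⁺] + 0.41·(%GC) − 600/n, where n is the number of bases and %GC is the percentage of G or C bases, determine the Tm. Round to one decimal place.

Length n = 54. Base counts: C=16, G=13, A=13, T=12
G+C = 29, so %GC = 29/54 × 100 = 53.704%
Salt term: 16.6 × (-0.309) = -5.129
GC term: 0.41 × 53.704 = 22.019; length term: −600/54 = −11.111
Tm = 81.5 + (-5.129) + 22.019 − 11.111 = 87.279 → 87.3°C

87.3°C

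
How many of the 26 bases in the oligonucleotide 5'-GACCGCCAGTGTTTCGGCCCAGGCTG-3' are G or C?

A=3, G=9, C=9, T=5
Total G or C: 9 + 9 = 18

18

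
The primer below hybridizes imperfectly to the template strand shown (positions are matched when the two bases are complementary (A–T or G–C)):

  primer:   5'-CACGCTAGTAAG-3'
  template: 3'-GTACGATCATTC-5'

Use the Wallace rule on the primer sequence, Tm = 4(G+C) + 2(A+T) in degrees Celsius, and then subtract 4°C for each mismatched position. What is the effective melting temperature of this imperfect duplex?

Primer base counts: A=4, T=2, G=3, C=3 → A+T=6, G+C=6
Perfect-match Tm = 2(6) + 4(6) = 12 + 24 = 36°C
Mismatches (positions where the bases are not complementary): 1 (at position 3)
Effective Tm = 36 − 1×4 = 36 − 4 = 32°C

32°C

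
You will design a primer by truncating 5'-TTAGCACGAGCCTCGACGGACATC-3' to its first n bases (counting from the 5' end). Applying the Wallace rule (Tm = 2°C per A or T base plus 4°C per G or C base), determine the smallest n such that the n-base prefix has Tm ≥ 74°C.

First 23 bases: TTAGCACGAGCCTCGACGGACAT → Tm = 72°C (< 74°C)
First 24 bases: TTAGCACGAGCCTCGACGGACATC → Tm = 76°C (≥ 74°C)
Since every base adds ≥2°C, Tm only increases with n, so the threshold is first crossed at n = 24.

n = 24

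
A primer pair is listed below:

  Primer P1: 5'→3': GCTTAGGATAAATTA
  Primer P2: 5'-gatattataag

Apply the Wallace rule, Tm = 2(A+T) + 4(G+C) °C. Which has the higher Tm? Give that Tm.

Primer P1, 38°C

Primer P1: A+T=11, G+C=4 → Tm = 2(11)+4(4) = 38°C
Primer P2: A+T=9, G+C=2 → Tm = 2(9)+4(2) = 26°C
38°C vs 26°C → primer P1 is higher.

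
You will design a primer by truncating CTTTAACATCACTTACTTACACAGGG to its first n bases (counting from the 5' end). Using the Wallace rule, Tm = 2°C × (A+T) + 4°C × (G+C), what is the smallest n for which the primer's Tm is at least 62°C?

n = 24

First 23 bases: CTTTAACATCACTTACTTACACA → Tm = 60°C (< 62°C)
First 24 bases: CTTTAACATCACTTACTTACACAG → Tm = 64°C (≥ 62°C)
Each additional base adds 2°C (A/T) or 4°C (G/C), so Tm is non-decreasing in n; n = 24 is the first length to reach 62°C.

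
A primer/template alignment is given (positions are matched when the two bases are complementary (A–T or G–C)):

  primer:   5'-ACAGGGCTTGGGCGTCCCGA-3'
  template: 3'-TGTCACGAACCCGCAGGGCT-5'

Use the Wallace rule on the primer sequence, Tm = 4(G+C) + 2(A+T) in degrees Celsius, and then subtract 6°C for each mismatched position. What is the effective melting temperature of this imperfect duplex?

62°C

Primer base counts: A=3, T=3, G=8, C=6 → A+T=6, G+C=14
Perfect-match Tm = 2(6) + 4(14) = 12 + 56 = 68°C
Mismatches (positions where the bases are not complementary): 1 (at position 5)
Effective Tm = 68 − 1×6 = 68 − 6 = 62°C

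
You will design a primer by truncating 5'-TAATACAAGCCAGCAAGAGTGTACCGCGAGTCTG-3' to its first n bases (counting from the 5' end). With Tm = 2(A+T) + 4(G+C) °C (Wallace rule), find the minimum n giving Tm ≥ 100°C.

First 33 bases: TAATACAAGCCAGCAAGAGTGTACCGCGAGTCT → Tm = 98°C (< 100°C)
First 34 bases: TAATACAAGCCAGCAAGAGTGTACCGCGAGTCTG → Tm = 102°C (≥ 100°C)
Each additional base adds 2°C (A/T) or 4°C (G/C), so Tm is non-decreasing in n; n = 34 is the first length to reach 100°C.

n = 34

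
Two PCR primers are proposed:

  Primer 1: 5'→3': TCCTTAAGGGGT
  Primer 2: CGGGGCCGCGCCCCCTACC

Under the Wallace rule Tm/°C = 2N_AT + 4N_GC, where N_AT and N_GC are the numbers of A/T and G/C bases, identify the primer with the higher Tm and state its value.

Primer 2, 72°C

Primer 1: A+T=6, G+C=6 → Tm = 2(6)+4(6) = 36°C
Primer 2: A+T=2, G+C=17 → Tm = 2(2)+4(17) = 72°C
36°C vs 72°C → primer 2 is higher.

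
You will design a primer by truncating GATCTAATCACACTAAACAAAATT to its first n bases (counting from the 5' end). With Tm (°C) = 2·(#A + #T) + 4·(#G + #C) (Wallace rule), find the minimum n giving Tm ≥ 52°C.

First 19 bases: GATCTAATCACACTAAACA → Tm = 50°C (< 52°C)
First 20 bases: GATCTAATCACACTAAACAA → Tm = 52°C (≥ 52°C)
Since every base adds ≥2°C, Tm only increases with n, so the threshold is first crossed at n = 20.

n = 20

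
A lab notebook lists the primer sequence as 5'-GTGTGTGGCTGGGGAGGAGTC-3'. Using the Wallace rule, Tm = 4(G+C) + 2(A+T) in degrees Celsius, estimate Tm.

Counting bases: G=12, A=2, C=2, T=5
So N_AT = 7 and N_GC = 14.
Tm = 2(7) + 4(14) = 14 + 56 = 70°C

70°C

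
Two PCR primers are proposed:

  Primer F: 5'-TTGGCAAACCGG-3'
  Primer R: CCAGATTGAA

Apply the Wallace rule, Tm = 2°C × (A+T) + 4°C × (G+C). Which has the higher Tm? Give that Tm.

Primer F, 38°C

Primer F: A+T=5, G+C=7 → Tm = 2(5)+4(7) = 38°C
Primer R: A+T=6, G+C=4 → Tm = 2(6)+4(4) = 28°C
38°C vs 28°C → primer F is higher.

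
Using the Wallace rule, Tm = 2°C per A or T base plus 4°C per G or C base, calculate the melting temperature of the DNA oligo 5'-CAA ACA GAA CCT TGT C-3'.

46°C

Scanning the sequence gives A=6, G=2, C=5, T=3.
AT pairs contribute 9, GC pairs contribute 7.
Tm = 2(9) + 4(7) = 18 + 28 = 46°C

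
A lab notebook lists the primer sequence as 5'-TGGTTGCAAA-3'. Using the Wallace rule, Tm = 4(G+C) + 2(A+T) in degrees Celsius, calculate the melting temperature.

28°C

Counting bases: T=3, C=1, A=3, G=3
So N_AT = 6 and N_GC = 4.
Tm = 2×6 + 4×4 = 28°C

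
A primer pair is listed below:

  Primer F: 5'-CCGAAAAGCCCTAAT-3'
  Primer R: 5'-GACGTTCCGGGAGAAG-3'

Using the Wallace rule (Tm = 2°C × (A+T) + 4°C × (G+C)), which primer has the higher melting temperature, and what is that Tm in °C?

Primer F: A+T=8, G+C=7 → Tm = 2(8)+4(7) = 44°C
Primer R: A+T=6, G+C=10 → Tm = 2(6)+4(10) = 52°C
44°C vs 52°C → primer R is higher.

Primer R, 52°C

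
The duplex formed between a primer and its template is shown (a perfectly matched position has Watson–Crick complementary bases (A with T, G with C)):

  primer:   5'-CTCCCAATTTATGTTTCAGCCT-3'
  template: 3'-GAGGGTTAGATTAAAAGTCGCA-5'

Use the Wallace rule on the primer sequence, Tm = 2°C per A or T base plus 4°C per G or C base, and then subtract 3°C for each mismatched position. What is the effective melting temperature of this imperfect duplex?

50°C

Primer base counts: A=4, T=9, G=2, C=7 → A+T=13, G+C=9
Perfect-match Tm = 2(13) + 4(9) = 26 + 36 = 62°C
Mismatches (positions where the bases are not complementary): 4 (at positions 9, 12, 13, 21)
Effective Tm = 62 − 4×3 = 62 − 12 = 50°C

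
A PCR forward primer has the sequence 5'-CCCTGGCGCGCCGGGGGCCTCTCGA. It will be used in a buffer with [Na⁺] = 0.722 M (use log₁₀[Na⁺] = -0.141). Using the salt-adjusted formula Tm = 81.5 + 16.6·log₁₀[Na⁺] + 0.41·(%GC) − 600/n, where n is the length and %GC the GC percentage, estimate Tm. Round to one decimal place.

Length n = 25. Counting bases: T=3, A=1, C=11, G=10
G+C = 21, so %GC = 21/25 × 100 = 84%
Salt term: 16.6 × (-0.141) = -2.341
GC term: 0.41 × 84 = 34.44; length term: −600/25 = −24
Tm = 81.5 + (-2.341) + 34.44 − 24 = 89.599 → 89.6°C

89.6°C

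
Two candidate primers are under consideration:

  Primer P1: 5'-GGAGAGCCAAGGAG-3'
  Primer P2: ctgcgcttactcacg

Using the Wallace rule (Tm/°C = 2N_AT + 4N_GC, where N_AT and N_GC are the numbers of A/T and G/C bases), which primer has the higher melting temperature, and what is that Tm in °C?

Primer P1: A+T=5, G+C=9 → Tm = 2(5)+4(9) = 46°C
Primer P2: A+T=6, G+C=9 → Tm = 2(6)+4(9) = 48°C
46°C vs 48°C → primer P2 is higher.

Primer P2, 48°C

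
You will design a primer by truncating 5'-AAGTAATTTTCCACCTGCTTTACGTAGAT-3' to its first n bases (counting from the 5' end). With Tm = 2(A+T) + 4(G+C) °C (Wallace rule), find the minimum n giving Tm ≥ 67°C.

n = 25

First 24 bases: AAGTAATTTTCCACCTGCTTTACG → Tm = 66°C (< 67°C)
First 25 bases: AAGTAATTTTCCACCTGCTTTACGT → Tm = 68°C (≥ 67°C)
Each additional base adds 2°C (A/T) or 4°C (G/C), so Tm is non-decreasing in n; n = 25 is the first length to reach 67°C.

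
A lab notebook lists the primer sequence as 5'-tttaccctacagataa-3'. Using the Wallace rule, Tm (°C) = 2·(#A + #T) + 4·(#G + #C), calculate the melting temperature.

42°C

Scanning the sequence gives A=6, C=4, T=5, G=1.
So N_AT = 11 and N_GC = 5.
Tm = 2×11 + 4×5 = 42°C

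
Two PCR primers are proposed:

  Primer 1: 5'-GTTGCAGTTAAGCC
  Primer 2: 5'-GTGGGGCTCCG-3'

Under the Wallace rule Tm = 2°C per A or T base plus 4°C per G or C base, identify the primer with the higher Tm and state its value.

Primer 1, 42°C

Primer 1: A+T=7, G+C=7 → Tm = 2(7)+4(7) = 42°C
Primer 2: A+T=2, G+C=9 → Tm = 2(2)+4(9) = 40°C
42°C vs 40°C → primer 1 is higher.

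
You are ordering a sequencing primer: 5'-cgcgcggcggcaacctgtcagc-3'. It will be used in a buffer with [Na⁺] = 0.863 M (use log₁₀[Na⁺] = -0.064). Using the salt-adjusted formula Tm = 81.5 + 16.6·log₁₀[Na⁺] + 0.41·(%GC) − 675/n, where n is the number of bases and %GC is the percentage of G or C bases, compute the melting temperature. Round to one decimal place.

Length n = 22. Base counts: G=8, A=3, T=2, C=9
G+C = 17, so %GC = 17/22 × 100 = 77.273%
Salt term: 16.6 × (-0.064) = -1.062
GC term: 0.41 × 77.273 = 31.682; length term: −675/22 = −30.682
Tm = 81.5 + (-1.062) + 31.682 − 30.682 = 81.438 → 81.4°C

81.4°C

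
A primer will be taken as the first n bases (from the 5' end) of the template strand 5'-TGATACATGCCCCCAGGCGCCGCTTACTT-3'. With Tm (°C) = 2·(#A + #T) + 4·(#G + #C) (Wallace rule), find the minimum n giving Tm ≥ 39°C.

n = 13

First 12 bases: TGATACATGCCC → Tm = 36°C (< 39°C)
First 13 bases: TGATACATGCCCC → Tm = 40°C (≥ 39°C)
Each additional base adds 2°C (A/T) or 4°C (G/C), so Tm is non-decreasing in n; n = 13 is the first length to reach 39°C.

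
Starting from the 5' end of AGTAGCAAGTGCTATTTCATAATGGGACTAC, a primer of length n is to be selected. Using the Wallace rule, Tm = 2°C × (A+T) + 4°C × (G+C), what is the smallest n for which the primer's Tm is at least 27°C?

First 9 bases: AGTAGCAAG → Tm = 26°C (< 27°C)
First 10 bases: AGTAGCAAGT → Tm = 28°C (≥ 27°C)
Since every base adds ≥2°C, Tm only increases with n, so the threshold is first crossed at n = 10.

n = 10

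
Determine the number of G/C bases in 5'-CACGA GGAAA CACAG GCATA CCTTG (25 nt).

Counting bases: A=9, G=6, T=3, C=7
Total G or C: 6 + 7 = 13

13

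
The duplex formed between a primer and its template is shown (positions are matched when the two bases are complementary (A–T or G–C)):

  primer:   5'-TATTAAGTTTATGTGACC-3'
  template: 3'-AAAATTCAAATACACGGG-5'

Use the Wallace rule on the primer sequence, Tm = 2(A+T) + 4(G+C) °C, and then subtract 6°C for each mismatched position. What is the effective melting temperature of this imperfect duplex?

Primer base counts: A=5, T=8, G=3, C=2 → A+T=13, G+C=5
Perfect-match Tm = 2(13) + 4(5) = 26 + 20 = 46°C
Mismatches (positions where the bases are not complementary): 2 (at positions 2, 16)
Effective Tm = 46 − 2×6 = 46 − 12 = 34°C

34°C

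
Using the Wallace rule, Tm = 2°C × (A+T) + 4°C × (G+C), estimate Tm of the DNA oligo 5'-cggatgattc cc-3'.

Base counts: G=3, T=3, A=2, C=4
So N_AT = 5 and N_GC = 7.
Tm = 2(5) + 4(7) = 10 + 28 = 38°C

38°C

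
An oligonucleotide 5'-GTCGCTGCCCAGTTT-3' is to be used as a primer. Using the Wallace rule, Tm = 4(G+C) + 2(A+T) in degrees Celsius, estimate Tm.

48°C

C=5, A=1, G=4, T=5
So N_AT = 6 and N_GC = 9.
Tm = 2(6) + 4(9) = 12 + 36 = 48°C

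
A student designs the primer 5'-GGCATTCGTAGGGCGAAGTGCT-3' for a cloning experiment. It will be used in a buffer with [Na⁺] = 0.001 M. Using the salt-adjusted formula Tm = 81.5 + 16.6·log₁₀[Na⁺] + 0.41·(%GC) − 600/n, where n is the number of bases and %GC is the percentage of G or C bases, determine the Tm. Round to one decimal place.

28.7°C

Length n = 22. Scanning the sequence gives C=4, G=9, A=4, T=5.
G+C = 13, so %GC = 13/22 × 100 = 59.091%
Salt term: 16.6 × (-3) = -49.8
GC term: 0.41 × 59.091 = 24.227; length term: −600/22 = −27.273
Tm = 81.5 + (-49.8) + 24.227 − 27.273 = 28.654 → 28.7°C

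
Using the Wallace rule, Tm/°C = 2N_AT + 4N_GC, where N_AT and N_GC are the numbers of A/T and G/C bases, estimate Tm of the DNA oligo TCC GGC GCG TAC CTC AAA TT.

Base counts: C=7, G=4, A=4, T=5
AT pairs contribute 9, GC pairs contribute 11.
Tm = 2(9) + 4(11) = 18 + 44 = 62°C

62°C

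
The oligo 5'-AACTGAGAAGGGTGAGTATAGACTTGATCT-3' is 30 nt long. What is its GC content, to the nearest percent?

Scanning the sequence gives C=3, A=10, G=9, T=8.
G+C = 9 + 3 = 12 out of 30 bases
%GC = 12/30 × 100 = 40% ≈ 40%

40%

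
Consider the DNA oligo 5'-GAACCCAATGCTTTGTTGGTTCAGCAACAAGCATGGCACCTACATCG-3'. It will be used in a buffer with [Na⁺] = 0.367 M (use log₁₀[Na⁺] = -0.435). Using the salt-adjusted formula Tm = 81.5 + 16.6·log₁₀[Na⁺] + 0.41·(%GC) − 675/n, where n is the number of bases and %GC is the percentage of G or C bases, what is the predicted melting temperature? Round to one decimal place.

Length n = 47. C=13, G=10, A=13, T=11
G+C = 23, so %GC = 23/47 × 100 = 48.936%
Salt term: 16.6 × (-0.435) = -7.221
GC term: 0.41 × 48.936 = 20.064; length term: −675/47 = −14.362
Tm = 81.5 + (-7.221) + 20.064 − 14.362 = 79.981 → 80.0°C

80.0°C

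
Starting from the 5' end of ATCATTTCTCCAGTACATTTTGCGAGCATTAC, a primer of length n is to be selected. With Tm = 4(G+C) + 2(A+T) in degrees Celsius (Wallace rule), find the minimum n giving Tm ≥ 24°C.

n = 10

First 9 bases: ATCATTTCT → Tm = 22°C (< 24°C)
First 10 bases: ATCATTTCTC → Tm = 26°C (≥ 24°C)
Each additional base adds 2°C (A/T) or 4°C (G/C), so Tm is non-decreasing in n; n = 10 is the first length to reach 24°C.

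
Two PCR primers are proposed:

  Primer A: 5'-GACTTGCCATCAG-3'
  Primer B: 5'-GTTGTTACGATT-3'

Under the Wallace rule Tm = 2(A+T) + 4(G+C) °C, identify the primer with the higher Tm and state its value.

Primer A, 40°C

Primer A: A+T=6, G+C=7 → Tm = 2(6)+4(7) = 40°C
Primer B: A+T=8, G+C=4 → Tm = 2(8)+4(4) = 32°C
40°C vs 32°C → primer A is higher.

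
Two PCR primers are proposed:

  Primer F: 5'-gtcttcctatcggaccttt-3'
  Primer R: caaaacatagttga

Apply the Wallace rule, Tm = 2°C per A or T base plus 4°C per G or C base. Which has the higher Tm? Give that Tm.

Primer F, 56°C

Primer F: A+T=10, G+C=9 → Tm = 2(10)+4(9) = 56°C
Primer R: A+T=10, G+C=4 → Tm = 2(10)+4(4) = 36°C
56°C vs 36°C → primer F is higher.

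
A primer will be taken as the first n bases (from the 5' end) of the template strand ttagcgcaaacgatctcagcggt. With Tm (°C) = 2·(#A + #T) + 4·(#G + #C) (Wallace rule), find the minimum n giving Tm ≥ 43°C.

n = 15

First 14 bases: TTAGCGCAAACGAT → Tm = 40°C (< 43°C)
First 15 bases: TTAGCGCAAACGATC → Tm = 44°C (≥ 43°C)
Each additional base adds 2°C (A/T) or 4°C (G/C), so Tm is non-decreasing in n; n = 15 is the first length to reach 43°C.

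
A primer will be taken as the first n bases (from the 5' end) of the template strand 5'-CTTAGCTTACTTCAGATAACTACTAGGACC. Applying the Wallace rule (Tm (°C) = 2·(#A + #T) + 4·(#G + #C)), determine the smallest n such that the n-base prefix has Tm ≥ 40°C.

n = 15

First 14 bases: CTTAGCTTACTTCA → Tm = 38°C (< 40°C)
First 15 bases: CTTAGCTTACTTCAG → Tm = 42°C (≥ 40°C)
Each additional base adds 2°C (A/T) or 4°C (G/C), so Tm is non-decreasing in n; n = 15 is the first length to reach 40°C.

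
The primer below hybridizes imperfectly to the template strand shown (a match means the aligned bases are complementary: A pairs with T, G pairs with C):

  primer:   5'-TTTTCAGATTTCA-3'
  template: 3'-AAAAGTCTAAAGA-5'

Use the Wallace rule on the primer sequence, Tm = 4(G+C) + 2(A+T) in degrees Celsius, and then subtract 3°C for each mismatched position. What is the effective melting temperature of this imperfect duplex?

29°C

Primer base counts: A=3, T=7, G=1, C=2 → A+T=10, G+C=3
Perfect-match Tm = 2(10) + 4(3) = 20 + 12 = 32°C
Mismatches (positions where the bases are not complementary): 1 (at position 13)
Effective Tm = 32 − 1×3 = 32 − 3 = 29°C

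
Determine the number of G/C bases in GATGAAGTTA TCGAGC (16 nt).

Base counts: C=2, T=4, A=5, G=5
Total G or C: 5 + 2 = 7

7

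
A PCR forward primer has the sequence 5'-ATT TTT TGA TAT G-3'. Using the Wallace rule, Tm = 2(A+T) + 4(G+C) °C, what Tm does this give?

30°C

Scanning the sequence gives T=8, G=2, C=0, A=3.
So N_AT = 11 and N_GC = 2.
Tm = 2(11) + 4(2) = 22 + 8 = 30°C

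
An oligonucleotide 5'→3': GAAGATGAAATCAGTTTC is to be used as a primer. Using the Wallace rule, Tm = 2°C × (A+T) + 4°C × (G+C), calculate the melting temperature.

Scanning the sequence gives A=7, C=2, G=4, T=5.
AT pairs contribute 12, GC pairs contribute 6.
Tm = 4·6 + 2·12 = 24 + 24 = 48°C

48°C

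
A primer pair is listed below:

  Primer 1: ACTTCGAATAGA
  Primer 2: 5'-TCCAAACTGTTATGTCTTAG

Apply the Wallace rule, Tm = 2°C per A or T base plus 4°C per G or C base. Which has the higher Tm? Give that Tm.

Primer 1: A+T=8, G+C=4 → Tm = 2(8)+4(4) = 32°C
Primer 2: A+T=13, G+C=7 → Tm = 2(13)+4(7) = 54°C
32°C vs 54°C → primer 2 is higher.

Primer 2, 54°C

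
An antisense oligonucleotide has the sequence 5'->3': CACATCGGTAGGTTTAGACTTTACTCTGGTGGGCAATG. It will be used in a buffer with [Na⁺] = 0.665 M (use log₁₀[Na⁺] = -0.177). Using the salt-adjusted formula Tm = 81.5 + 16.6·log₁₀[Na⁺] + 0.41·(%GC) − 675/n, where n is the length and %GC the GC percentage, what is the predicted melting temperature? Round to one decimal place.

Length n = 38. Counting bases: G=11, A=8, C=7, T=12
G+C = 18, so %GC = 18/38 × 100 = 47.368%
Salt term: 16.6 × (-0.177) = -2.938
GC term: 0.41 × 47.368 = 19.421; length term: −675/38 = −17.763
Tm = 81.5 + (-2.938) + 19.421 − 17.763 = 80.22 → 80.2°C

80.2°C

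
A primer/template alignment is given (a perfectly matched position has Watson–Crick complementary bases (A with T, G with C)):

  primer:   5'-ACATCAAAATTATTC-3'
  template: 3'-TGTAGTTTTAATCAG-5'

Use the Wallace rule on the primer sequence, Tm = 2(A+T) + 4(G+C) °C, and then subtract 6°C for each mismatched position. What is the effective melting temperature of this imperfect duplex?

30°C

Primer base counts: A=7, T=5, G=0, C=3 → A+T=12, G+C=3
Perfect-match Tm = 2(12) + 4(3) = 24 + 12 = 36°C
Mismatches (positions where the bases are not complementary): 1 (at position 13)
Effective Tm = 36 − 1×6 = 36 − 6 = 30°C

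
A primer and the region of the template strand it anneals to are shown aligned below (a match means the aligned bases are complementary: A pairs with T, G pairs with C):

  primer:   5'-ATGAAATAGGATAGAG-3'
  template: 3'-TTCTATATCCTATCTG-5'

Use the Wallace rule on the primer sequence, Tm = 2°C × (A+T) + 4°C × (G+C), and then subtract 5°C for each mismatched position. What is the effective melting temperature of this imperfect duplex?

Primer base counts: A=8, T=3, G=5, C=0 → A+T=11, G+C=5
Perfect-match Tm = 2(11) + 4(5) = 22 + 20 = 42°C
Mismatches (positions where the bases are not complementary): 3 (at positions 2, 5, 16)
Effective Tm = 42 − 3×5 = 42 − 15 = 27°C

27°C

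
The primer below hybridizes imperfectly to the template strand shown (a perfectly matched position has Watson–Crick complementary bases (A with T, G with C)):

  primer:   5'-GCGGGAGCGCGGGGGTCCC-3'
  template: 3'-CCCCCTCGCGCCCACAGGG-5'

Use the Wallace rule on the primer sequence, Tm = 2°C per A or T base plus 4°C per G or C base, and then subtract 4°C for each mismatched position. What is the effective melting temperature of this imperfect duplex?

Primer base counts: A=1, T=1, G=11, C=6 → A+T=2, G+C=17
Perfect-match Tm = 2(2) + 4(17) = 4 + 68 = 72°C
Mismatches (positions where the bases are not complementary): 2 (at positions 2, 14)
Effective Tm = 72 − 2×4 = 72 − 8 = 64°C

64°C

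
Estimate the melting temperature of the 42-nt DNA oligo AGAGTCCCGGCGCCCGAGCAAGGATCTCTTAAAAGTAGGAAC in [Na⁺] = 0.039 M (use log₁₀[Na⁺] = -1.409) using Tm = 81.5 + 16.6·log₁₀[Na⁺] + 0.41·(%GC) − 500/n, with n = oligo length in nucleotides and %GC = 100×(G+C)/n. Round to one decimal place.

Length n = 42. Base counts: T=6, G=12, A=13, C=11
G+C = 23, so %GC = 23/42 × 100 = 54.762%
Salt term: 16.6 × (-1.409) = -23.389
GC term: 0.41 × 54.762 = 22.452; length term: −500/42 = −11.905
Tm = 81.5 + (-23.389) + 22.452 − 11.905 = 68.658 → 68.7°C

68.7°C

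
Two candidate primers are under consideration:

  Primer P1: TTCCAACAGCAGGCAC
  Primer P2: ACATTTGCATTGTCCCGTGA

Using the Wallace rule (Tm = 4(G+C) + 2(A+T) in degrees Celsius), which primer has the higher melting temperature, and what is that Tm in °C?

Primer P1: A+T=7, G+C=9 → Tm = 2(7)+4(9) = 50°C
Primer P2: A+T=11, G+C=9 → Tm = 2(11)+4(9) = 58°C
50°C vs 58°C → primer P2 is higher.

Primer P2, 58°C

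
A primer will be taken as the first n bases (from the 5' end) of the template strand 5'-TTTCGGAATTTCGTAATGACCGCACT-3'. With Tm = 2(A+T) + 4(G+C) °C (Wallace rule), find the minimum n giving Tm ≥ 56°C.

n = 21

First 20 bases: TTTCGGAATTTCGTAATGAC → Tm = 54°C (< 56°C)
First 21 bases: TTTCGGAATTTCGTAATGACC → Tm = 58°C (≥ 56°C)
Each additional base adds 2°C (A/T) or 4°C (G/C), so Tm is non-decreasing in n; n = 21 is the first length to reach 56°C.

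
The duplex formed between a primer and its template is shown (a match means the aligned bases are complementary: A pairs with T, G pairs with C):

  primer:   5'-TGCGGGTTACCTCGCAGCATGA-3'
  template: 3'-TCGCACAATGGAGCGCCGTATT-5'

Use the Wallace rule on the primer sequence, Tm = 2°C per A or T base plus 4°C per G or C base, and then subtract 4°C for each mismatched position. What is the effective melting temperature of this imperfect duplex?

54°C

Primer base counts: A=4, T=5, G=7, C=6 → A+T=9, G+C=13
Perfect-match Tm = 2(9) + 4(13) = 18 + 52 = 70°C
Mismatches (positions where the bases are not complementary): 4 (at positions 1, 5, 16, 21)
Effective Tm = 70 − 4×4 = 70 − 16 = 54°C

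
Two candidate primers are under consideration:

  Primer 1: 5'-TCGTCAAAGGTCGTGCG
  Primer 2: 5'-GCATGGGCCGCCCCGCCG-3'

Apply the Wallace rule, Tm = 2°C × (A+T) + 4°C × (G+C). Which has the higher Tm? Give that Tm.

Primer 2, 68°C

Primer 1: A+T=7, G+C=10 → Tm = 2(7)+4(10) = 54°C
Primer 2: A+T=2, G+C=16 → Tm = 2(2)+4(16) = 68°C
54°C vs 68°C → primer 2 is higher.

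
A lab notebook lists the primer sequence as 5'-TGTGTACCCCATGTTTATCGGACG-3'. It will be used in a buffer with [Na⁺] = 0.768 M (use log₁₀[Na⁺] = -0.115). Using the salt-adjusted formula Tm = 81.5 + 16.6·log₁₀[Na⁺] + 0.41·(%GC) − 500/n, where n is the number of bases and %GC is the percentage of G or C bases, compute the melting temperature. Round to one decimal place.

79.3°C

Length n = 24. Scanning the sequence gives A=4, T=8, C=6, G=6.
G+C = 12, so %GC = 12/24 × 100 = 50%
Salt term: 16.6 × (-0.115) = -1.909
GC term: 0.41 × 50 = 20.5; length term: −500/24 = −20.833
Tm = 81.5 + (-1.909) + 20.5 − 20.833 = 79.258 → 79.3°C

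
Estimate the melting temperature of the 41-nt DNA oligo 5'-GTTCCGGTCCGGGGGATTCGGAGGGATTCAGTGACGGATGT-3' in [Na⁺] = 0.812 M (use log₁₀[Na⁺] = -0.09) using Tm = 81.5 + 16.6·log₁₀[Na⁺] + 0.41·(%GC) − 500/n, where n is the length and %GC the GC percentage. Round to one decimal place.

Length n = 41. Base counts: C=7, A=6, G=18, T=10
G+C = 25, so %GC = 25/41 × 100 = 60.976%
Salt term: 16.6 × (-0.09) = -1.494
GC term: 0.41 × 60.976 = 25; length term: −500/41 = −12.195
Tm = 81.5 + (-1.494) + 25 − 12.195 = 92.811 → 92.8°C

92.8°C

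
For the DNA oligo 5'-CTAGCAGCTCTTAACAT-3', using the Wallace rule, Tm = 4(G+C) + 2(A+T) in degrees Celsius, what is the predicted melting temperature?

48°C

Base counts: A=5, G=2, T=5, C=5
A+T = 10, G+C = 7
Tm = 4·7 + 2·10 = 28 + 20 = 48°C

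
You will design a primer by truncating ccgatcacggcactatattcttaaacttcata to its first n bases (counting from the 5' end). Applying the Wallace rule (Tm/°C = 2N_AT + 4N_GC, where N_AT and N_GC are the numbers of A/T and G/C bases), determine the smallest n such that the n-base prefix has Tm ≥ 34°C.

First 9 bases: CCGATCACG → Tm = 30°C (< 34°C)
First 10 bases: CCGATCACGG → Tm = 34°C (≥ 34°C)
Each additional base adds 2°C (A/T) or 4°C (G/C), so Tm is non-decreasing in n; n = 10 is the first length to reach 34°C.

n = 10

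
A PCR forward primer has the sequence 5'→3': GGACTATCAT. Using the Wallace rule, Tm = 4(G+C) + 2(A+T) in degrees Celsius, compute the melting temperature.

28°C

G=2, T=3, A=3, C=2
A+T = 6, G+C = 4
Tm = 2(6) + 4(4) = 12 + 16 = 28°C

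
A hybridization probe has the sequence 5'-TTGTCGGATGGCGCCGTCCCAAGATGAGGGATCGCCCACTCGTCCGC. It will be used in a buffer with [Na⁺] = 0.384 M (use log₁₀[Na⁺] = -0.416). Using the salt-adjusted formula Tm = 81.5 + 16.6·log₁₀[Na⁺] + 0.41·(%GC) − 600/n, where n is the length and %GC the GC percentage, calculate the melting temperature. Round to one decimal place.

Length n = 47. Scanning the sequence gives T=9, C=16, G=15, A=7.
G+C = 31, so %GC = 31/47 × 100 = 65.957%
Salt term: 16.6 × (-0.416) = -6.906
GC term: 0.41 × 65.957 = 27.042; length term: −600/47 = −12.766
Tm = 81.5 + (-6.906) + 27.042 − 12.766 = 88.87 → 88.9°C

88.9°C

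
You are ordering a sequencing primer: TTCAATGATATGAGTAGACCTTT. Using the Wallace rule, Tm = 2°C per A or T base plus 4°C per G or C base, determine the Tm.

Scanning the sequence gives G=4, T=9, C=3, A=7.
So N_AT = 16 and N_GC = 7.
Tm = 4·7 + 2·16 = 28 + 32 = 60°C

60°C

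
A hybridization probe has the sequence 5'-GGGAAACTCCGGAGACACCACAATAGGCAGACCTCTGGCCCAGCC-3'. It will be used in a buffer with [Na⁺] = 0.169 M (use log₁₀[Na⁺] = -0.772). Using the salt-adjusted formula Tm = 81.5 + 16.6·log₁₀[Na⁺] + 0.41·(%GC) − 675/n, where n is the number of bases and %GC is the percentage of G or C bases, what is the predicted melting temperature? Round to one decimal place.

79.2°C

Length n = 45. Base counts: C=16, A=13, T=4, G=12
G+C = 28, so %GC = 28/45 × 100 = 62.222%
Salt term: 16.6 × (-0.772) = -12.815
GC term: 0.41 × 62.222 = 25.511; length term: −675/45 = −15
Tm = 81.5 + (-12.815) + 25.511 − 15 = 79.196 → 79.2°C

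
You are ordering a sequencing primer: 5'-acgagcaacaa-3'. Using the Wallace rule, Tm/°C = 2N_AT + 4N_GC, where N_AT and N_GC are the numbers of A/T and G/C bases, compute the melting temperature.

C=3, T=0, G=2, A=6
AT pairs contribute 6, GC pairs contribute 5.
Tm = 4·5 + 2·6 = 20 + 12 = 32°C

32°C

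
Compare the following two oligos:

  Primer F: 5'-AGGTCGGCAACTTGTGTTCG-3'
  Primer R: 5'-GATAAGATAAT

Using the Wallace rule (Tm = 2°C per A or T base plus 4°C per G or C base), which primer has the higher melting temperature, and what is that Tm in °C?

Primer F, 62°C

Primer F: A+T=9, G+C=11 → Tm = 2(9)+4(11) = 62°C
Primer R: A+T=9, G+C=2 → Tm = 2(9)+4(2) = 26°C
62°C vs 26°C → primer F is higher.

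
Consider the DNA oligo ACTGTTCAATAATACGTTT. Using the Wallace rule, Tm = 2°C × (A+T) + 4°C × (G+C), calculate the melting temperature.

48°C

Counting bases: G=2, A=6, C=3, T=8
So N_AT = 14 and N_GC = 5.
Tm = 2×14 + 4×5 = 48°C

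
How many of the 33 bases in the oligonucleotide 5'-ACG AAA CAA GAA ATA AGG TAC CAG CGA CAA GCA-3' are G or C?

14

Scanning the sequence gives T=2, G=7, C=7, A=17.
G+C = 7 + 7 = 14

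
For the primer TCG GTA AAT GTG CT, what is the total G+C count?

Scanning the sequence gives A=3, C=2, G=4, T=5.
G+C = 4 + 2 = 6

6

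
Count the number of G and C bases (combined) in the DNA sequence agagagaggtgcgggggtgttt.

13

Base counts: C=1, A=4, T=5, G=12
Total G or C: 12 + 1 = 13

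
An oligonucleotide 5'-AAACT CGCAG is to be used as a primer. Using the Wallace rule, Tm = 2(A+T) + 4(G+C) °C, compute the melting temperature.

G=2, C=3, A=4, T=1
A+T = 5, G+C = 5
Tm = 2(5) + 4(5) = 10 + 20 = 30°C

30°C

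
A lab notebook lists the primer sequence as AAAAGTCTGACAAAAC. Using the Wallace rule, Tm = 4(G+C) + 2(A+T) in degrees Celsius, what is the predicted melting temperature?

42°C

C=3, G=2, A=9, T=2
A+T = 11, G+C = 5
Tm = 2(11) + 4(5) = 22 + 20 = 42°C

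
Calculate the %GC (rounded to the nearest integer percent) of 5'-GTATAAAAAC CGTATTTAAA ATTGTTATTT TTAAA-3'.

Scanning the sequence gives T=15, C=2, G=3, A=15.
G+C = 3 + 2 = 5 out of 35 bases
%GC = 5/35 × 100 = 14.29% ≈ 14%

14%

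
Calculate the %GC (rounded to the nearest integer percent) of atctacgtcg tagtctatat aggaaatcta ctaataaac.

T=12, A=15, C=7, G=5
G+C = 5 + 7 = 12 out of 39 bases
%GC = 12/39 × 100 = 30.77% ≈ 31%

31%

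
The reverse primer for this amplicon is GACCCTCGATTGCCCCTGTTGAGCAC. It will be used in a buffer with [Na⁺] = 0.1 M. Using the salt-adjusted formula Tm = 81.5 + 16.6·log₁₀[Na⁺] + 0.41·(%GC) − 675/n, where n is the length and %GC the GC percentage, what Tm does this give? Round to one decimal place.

Length n = 26. Scanning the sequence gives C=10, T=6, A=4, G=6.
G+C = 16, so %GC = 16/26 × 100 = 61.538%
Salt term: 16.6 × (-1) = -16.6
GC term: 0.41 × 61.538 = 25.231; length term: −675/26 = −25.962
Tm = 81.5 + (-16.6) + 25.231 − 25.962 = 64.169 → 64.2°C

64.2°C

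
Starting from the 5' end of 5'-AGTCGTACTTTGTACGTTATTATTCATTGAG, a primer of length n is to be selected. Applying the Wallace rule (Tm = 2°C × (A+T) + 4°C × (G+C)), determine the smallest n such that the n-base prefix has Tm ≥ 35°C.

First 12 bases: AGTCGTACTTTG → Tm = 34°C (< 35°C)
First 13 bases: AGTCGTACTTTGT → Tm = 36°C (≥ 35°C)
Each additional base adds 2°C (A/T) or 4°C (G/C), so Tm is non-decreasing in n; n = 13 is the first length to reach 35°C.

n = 13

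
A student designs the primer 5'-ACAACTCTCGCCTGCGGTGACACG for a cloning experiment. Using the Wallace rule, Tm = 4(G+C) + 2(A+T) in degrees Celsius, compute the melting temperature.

78°C

Base counts: G=6, C=9, T=4, A=5
AT pairs contribute 9, GC pairs contribute 15.
Tm = 2×9 + 4×15 = 78°C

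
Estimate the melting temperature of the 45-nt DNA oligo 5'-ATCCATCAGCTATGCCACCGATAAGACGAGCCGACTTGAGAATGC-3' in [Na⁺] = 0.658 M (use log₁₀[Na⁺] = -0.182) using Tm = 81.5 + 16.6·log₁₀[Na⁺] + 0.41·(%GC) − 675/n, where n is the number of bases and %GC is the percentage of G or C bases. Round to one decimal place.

Length n = 45. Base counts: A=14, G=10, C=13, T=8
G+C = 23, so %GC = 23/45 × 100 = 51.111%
Salt term: 16.6 × (-0.182) = -3.021
GC term: 0.41 × 51.111 = 20.956; length term: −675/45 = −15
Tm = 81.5 + (-3.021) + 20.956 − 15 = 84.435 → 84.4°C

84.4°C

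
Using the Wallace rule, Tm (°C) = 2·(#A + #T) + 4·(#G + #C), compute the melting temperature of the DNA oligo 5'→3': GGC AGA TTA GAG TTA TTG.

Scanning the sequence gives C=1, A=5, G=6, T=6.
AT pairs contribute 11, GC pairs contribute 7.
Tm = 2(11) + 4(7) = 22 + 28 = 50°C

50°C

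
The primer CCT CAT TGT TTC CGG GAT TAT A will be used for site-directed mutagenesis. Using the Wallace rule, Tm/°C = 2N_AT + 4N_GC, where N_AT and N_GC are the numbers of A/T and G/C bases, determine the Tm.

T=9, A=4, C=5, G=4
So N_AT = 13 and N_GC = 9.
Tm = 4·9 + 2·13 = 36 + 26 = 62°C

62°C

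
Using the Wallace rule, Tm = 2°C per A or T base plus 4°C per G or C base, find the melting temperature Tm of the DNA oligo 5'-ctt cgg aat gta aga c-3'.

46°C

Scanning the sequence gives T=4, A=5, C=3, G=4.
So N_AT = 9 and N_GC = 7.
Tm = 4·7 + 2·9 = 28 + 18 = 46°C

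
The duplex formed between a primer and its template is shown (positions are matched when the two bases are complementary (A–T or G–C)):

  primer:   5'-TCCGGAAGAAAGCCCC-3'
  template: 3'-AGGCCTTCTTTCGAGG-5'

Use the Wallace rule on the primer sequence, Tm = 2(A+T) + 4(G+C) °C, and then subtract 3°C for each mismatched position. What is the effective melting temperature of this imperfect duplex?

Primer base counts: A=5, T=1, G=4, C=6 → A+T=6, G+C=10
Perfect-match Tm = 2(6) + 4(10) = 12 + 40 = 52°C
Mismatches (positions where the bases are not complementary): 1 (at position 14)
Effective Tm = 52 − 1×3 = 52 − 3 = 49°C

49°C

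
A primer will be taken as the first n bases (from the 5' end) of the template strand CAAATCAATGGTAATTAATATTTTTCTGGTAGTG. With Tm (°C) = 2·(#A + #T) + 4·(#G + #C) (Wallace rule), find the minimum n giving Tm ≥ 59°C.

First 25 bases: CAAATCAATGGTAATTAATATTTTT → Tm = 58°C (< 59°C)
First 26 bases: CAAATCAATGGTAATTAATATTTTTC → Tm = 62°C (≥ 59°C)
Since every base adds ≥2°C, Tm only increases with n, so the threshold is first crossed at n = 26.

n = 26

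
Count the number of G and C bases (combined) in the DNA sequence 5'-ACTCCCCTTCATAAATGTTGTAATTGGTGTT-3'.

Base counts: T=13, A=7, G=5, C=6
Total G or C: 5 + 6 = 11

11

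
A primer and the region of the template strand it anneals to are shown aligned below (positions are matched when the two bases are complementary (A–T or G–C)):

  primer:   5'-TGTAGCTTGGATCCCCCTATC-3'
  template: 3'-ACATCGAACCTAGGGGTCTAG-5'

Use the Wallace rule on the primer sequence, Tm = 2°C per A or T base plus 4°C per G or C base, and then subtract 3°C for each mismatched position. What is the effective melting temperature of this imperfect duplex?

58°C

Primer base counts: A=3, T=7, G=4, C=7 → A+T=10, G+C=11
Perfect-match Tm = 2(10) + 4(11) = 20 + 44 = 64°C
Mismatches (positions where the bases are not complementary): 2 (at positions 17, 18)
Effective Tm = 64 − 2×3 = 64 − 6 = 58°C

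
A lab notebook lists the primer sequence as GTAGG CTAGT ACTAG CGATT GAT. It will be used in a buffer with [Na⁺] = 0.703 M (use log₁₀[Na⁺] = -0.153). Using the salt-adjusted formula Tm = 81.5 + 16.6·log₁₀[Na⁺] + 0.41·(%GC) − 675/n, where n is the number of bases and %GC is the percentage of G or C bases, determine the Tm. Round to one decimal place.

67.4°C

Length n = 23. Counting bases: G=7, T=7, C=3, A=6
G+C = 10, so %GC = 10/23 × 100 = 43.478%
Salt term: 16.6 × (-0.153) = -2.54
GC term: 0.41 × 43.478 = 17.826; length term: −675/23 = −29.348
Tm = 81.5 + (-2.54) + 17.826 − 29.348 = 67.438 → 67.4°C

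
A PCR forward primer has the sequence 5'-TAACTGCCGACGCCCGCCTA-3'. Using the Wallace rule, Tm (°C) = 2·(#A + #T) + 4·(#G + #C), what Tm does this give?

66°C

C=9, G=4, T=3, A=4
So N_AT = 7 and N_GC = 13.
Tm = 4·13 + 2·7 = 52 + 14 = 66°C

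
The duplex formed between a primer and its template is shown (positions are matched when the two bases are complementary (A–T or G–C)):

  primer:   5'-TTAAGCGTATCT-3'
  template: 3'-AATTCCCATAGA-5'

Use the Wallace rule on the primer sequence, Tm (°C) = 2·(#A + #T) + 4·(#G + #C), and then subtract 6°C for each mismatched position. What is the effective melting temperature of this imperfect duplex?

Primer base counts: A=3, T=5, G=2, C=2 → A+T=8, G+C=4
Perfect-match Tm = 2(8) + 4(4) = 16 + 16 = 32°C
Mismatches (positions where the bases are not complementary): 1 (at position 6)
Effective Tm = 32 − 1×6 = 32 − 6 = 26°C

26°C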